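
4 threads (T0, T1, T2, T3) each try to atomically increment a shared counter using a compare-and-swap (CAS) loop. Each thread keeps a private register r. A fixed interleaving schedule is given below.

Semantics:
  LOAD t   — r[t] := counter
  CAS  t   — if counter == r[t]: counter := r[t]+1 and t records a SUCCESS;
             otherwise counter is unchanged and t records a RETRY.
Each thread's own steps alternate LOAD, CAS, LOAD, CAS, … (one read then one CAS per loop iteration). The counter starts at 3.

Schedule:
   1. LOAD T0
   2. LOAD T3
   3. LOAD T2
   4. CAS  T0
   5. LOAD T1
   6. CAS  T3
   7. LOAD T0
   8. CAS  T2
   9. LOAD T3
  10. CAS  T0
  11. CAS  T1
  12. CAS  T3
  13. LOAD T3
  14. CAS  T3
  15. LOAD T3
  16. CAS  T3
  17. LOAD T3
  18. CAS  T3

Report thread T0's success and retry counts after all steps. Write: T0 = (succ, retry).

   1) LOAD T0:  M=3  r_T0=3
   2) LOAD T3:  M=3  r_T3=3
   3) LOAD T2:  M=3  r_T2=3
   4) CAS  T0:  M=4  r_T0=3 ✓
   5) LOAD T1:  M=4  r_T1=4
   6) CAS  T3:  M=4  r_T3=3 ✗
   7) LOAD T0:  M=4  r_T0=4
   8) CAS  T2:  M=4  r_T2=3 ✗
   9) LOAD T3:  M=4  r_T3=4
  10) CAS  T0:  M=5  r_T0=4 ✓
  11) CAS  T1:  M=5  r_T1=4 ✗
  12) CAS  T3:  M=5  r_T3=4 ✗
  13) LOAD T3:  M=5  r_T3=5
  14) CAS  T3:  M=6  r_T3=5 ✓
  15) LOAD T3:  M=6  r_T3=6
  16) CAS  T3:  M=7  r_T3=6 ✓
  17) LOAD T3:  M=7  r_T3=7
  18) CAS  T3:  M=8  r_T3=7 ✓

T0 = (2, 0)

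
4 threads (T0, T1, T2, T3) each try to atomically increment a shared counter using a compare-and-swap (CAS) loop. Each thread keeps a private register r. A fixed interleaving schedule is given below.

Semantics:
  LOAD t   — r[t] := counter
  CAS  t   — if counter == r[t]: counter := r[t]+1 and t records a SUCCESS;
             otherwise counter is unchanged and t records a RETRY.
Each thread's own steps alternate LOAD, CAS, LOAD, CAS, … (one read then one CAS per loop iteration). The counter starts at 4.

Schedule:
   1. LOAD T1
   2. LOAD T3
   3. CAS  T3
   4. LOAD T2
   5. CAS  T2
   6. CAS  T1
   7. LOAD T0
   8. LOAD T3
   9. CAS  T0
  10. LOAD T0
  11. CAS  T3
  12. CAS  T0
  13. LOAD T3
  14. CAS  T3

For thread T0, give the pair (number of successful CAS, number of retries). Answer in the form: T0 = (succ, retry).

T0 = (2, 0)

   1) LOAD T1:  M=4  r_T1=4
   2) LOAD T3:  M=4  r_T3=4
   3) CAS  T3:  M=5  r_T3=4 ✓
   4) LOAD T2:  M=5  r_T2=5
   5) CAS  T2:  M=6  r_T2=5 ✓
   6) CAS  T1:  M=6  r_T1=4 ✗
   7) LOAD T0:  M=6  r_T0=6
   8) LOAD T3:  M=6  r_T3=6
   9) CAS  T0:  M=7  r_T0=6 ✓
  10) LOAD T0:  M=7  r_T0=7
  11) CAS  T3:  M=7  r_T3=6 ✗
  12) CAS  T0:  M=8  r_T0=7 ✓
  13) LOAD T3:  M=8  r_T3=8
  14) CAS  T3:  M=9  r_T3=8 ✓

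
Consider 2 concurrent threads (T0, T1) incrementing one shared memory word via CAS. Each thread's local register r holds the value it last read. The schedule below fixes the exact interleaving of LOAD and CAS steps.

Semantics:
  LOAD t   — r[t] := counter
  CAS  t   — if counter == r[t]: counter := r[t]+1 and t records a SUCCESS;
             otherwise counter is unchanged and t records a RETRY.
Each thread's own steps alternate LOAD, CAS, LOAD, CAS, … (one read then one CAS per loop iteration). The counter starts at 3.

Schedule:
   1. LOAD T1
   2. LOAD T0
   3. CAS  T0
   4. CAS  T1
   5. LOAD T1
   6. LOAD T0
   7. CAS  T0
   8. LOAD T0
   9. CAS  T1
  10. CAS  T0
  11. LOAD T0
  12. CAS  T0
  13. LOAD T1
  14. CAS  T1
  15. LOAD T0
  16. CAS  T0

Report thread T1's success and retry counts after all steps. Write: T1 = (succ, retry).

T1 = (1, 2)

[1] T1.load  rd  (counter 3, T1.r 3)
[2] T0.load  rd  (counter 3, T0.r 3)
[3] T0.cas  hit  (counter 4, T0.r 3)
[4] T1.cas  miss  (counter 4, T1.r 3)
[5] T1.load  rd  (counter 4, T1.r 4)
[6] T0.load  rd  (counter 4, T0.r 4)
[7] T0.cas  hit  (counter 5, T0.r 4)
[8] T0.load  rd  (counter 5, T0.r 5)
[9] T1.cas  miss  (counter 5, T1.r 4)
[10] T0.cas  hit  (counter 6, T0.r 5)
[11] T0.load  rd  (counter 6, T0.r 6)
[12] T0.cas  hit  (counter 7, T0.r 6)
[13] T1.load  rd  (counter 7, T1.r 7)
[14] T1.cas  hit  (counter 8, T1.r 7)
[15] T0.load  rd  (counter 8, T0.r 8)
[16] T0.cas  hit  (counter 9, T0.r 8)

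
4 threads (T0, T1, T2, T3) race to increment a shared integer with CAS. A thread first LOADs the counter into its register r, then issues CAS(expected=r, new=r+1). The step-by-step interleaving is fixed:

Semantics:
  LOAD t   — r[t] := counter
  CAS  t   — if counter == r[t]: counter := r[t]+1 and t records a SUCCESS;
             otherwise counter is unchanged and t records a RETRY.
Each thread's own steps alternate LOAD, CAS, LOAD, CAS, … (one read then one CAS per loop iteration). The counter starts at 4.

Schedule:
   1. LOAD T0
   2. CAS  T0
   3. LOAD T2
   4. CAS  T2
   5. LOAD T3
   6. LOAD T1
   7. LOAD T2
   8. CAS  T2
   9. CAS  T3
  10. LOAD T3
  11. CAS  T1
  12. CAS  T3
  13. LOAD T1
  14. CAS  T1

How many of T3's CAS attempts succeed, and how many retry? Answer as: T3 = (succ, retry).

step 1: T0 LOAD ⇒ load; ctr=4 reg=4
step 2: T0 CAS ⇒ ok; ctr=5 reg=4
step 3: T2 LOAD ⇒ load; ctr=5 reg=5
step 4: T2 CAS ⇒ ok; ctr=6 reg=5
step 5: T3 LOAD ⇒ load; ctr=6 reg=6
step 6: T1 LOAD ⇒ load; ctr=6 reg=6
step 7: T2 LOAD ⇒ load; ctr=6 reg=6
step 8: T2 CAS ⇒ ok; ctr=7 reg=6
step 9: T3 CAS ⇒ retry; ctr=7 reg=6
step 10: T3 LOAD ⇒ load; ctr=7 reg=7
step 11: T1 CAS ⇒ retry; ctr=7 reg=6
step 12: T3 CAS ⇒ ok; ctr=8 reg=7
step 13: T1 LOAD ⇒ load; ctr=8 reg=8
step 14: T1 CAS ⇒ ok; ctr=9 reg=8

T3 = (1, 1)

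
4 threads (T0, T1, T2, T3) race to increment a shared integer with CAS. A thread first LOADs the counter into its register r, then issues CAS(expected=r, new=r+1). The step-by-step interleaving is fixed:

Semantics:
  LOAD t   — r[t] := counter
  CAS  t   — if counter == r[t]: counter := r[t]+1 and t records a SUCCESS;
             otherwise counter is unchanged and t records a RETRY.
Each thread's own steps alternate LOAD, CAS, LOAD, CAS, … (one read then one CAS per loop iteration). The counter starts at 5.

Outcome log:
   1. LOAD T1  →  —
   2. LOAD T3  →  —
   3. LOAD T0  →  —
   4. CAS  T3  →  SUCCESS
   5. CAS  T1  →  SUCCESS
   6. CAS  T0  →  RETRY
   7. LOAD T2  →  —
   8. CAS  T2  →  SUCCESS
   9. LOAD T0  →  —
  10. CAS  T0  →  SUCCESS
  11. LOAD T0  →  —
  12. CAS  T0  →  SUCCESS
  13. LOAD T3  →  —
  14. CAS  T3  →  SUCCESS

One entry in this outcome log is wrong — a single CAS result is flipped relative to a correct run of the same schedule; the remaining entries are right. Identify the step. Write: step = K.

step = 5

Re-executing:
1. LOAD T1 → mem=5 r[T1]=5 [LOAD]
2. LOAD T3 → mem=5 r[T3]=5 [LOAD]
3. LOAD T0 → mem=5 r[T0]=5 [LOAD]
4. CAS T3 → mem=6 r[T3]=5 [OK]
5. CAS T1 → mem=6 r[T1]=5 [RETRY]
6. CAS T0 → mem=6 r[T0]=5 [RETRY]
7. LOAD T2 → mem=6 r[T2]=6 [LOAD]
8. CAS T2 → mem=7 r[T2]=6 [OK]
9. LOAD T0 → mem=7 r[T0]=7 [LOAD]
10. CAS T0 → mem=8 r[T0]=7 [OK]
11. LOAD T0 → mem=8 r[T0]=8 [LOAD]
12. CAS T0 → mem=9 r[T0]=8 [OK]
13. LOAD T3 → mem=9 r[T3]=9 [LOAD]
14. CAS T3 → mem=10 r[T3]=9 [OK]
Log disagrees first at step 5.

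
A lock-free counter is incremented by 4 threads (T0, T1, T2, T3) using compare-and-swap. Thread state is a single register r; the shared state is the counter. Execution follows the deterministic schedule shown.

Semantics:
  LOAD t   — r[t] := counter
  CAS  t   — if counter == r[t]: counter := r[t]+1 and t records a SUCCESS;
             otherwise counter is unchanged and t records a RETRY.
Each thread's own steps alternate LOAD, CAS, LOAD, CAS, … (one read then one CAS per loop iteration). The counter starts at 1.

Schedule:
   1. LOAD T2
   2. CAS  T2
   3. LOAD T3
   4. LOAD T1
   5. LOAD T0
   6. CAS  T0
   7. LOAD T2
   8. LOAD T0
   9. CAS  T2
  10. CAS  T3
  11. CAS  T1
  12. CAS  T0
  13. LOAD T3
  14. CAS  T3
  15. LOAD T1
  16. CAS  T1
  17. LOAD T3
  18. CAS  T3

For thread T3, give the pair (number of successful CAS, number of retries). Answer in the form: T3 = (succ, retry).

T3 = (2, 1)

#1 T2 reads 1
#2 T2 CAS(1→2) writes; counter now 2
#3 T3 reads 2
#4 T1 reads 2
#5 T0 reads 2
#6 T0 CAS(2→3) writes; counter now 3
#7 T2 reads 3
#8 T0 reads 3
#9 T2 CAS(3→4) writes; counter now 4
#10 T3 CAS(2→3) fails; counter now 4
#11 T1 CAS(2→3) fails; counter now 4
#12 T0 CAS(3→4) fails; counter now 4
#13 T3 reads 4
#14 T3 CAS(4→5) writes; counter now 5
#15 T1 reads 5
#16 T1 CAS(5→6) writes; counter now 6
#17 T3 reads 6
#18 T3 CAS(6→7) writes; counter now 7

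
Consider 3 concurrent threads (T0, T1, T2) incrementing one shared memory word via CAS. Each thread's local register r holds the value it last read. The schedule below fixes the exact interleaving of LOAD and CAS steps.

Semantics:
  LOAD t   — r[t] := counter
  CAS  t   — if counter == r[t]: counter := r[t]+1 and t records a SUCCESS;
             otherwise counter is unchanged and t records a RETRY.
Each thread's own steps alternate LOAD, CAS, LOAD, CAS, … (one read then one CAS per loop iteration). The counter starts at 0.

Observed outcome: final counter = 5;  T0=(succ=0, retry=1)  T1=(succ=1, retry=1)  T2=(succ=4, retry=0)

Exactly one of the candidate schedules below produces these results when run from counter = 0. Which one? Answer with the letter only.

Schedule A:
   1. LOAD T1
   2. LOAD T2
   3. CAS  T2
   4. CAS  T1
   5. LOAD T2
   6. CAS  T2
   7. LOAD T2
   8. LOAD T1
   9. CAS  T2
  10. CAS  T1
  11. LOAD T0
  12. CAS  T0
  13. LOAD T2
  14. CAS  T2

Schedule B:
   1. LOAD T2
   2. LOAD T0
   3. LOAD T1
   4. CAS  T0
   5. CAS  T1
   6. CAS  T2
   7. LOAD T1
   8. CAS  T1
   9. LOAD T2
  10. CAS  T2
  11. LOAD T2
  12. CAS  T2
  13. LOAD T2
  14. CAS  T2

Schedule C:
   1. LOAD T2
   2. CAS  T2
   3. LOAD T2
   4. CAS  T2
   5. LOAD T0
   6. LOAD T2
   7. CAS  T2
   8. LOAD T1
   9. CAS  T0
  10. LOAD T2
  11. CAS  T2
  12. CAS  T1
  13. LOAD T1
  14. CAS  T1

C

Tracing schedule C:
   1) LOAD T2:  M=0  r_T2=0
   2) CAS  T2:  M=1  r_T2=0 ✓
   3) LOAD T2:  M=1  r_T2=1
   4) CAS  T2:  M=2  r_T2=1 ✓
   5) LOAD T0:  M=2  r_T0=2
   6) LOAD T2:  M=2  r_T2=2
   7) CAS  T2:  M=3  r_T2=2 ✓
   8) LOAD T1:  M=3  r_T1=3
   9) CAS  T0:  M=3  r_T0=2 ✗
  10) LOAD T2:  M=3  r_T2=3
  11) CAS  T2:  M=4  r_T2=3 ✓
  12) CAS  T1:  M=4  r_T1=3 ✗
  13) LOAD T1:  M=4  r_T1=4
  14) CAS  T1:  M=5  r_T1=4 ✓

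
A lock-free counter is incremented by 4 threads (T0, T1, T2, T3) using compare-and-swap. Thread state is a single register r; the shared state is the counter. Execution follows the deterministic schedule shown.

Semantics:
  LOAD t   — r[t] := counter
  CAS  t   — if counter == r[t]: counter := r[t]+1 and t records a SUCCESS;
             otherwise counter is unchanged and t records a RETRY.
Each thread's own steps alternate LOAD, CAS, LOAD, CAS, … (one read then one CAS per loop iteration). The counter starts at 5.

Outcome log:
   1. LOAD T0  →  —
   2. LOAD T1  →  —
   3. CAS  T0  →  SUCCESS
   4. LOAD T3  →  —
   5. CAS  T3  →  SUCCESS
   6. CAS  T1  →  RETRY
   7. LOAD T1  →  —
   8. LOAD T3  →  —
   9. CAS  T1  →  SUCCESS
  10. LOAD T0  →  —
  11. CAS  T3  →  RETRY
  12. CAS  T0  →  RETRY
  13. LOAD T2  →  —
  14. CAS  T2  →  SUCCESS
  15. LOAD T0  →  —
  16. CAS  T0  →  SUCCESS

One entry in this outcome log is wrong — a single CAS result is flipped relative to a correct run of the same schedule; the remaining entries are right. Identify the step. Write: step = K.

step = 12

Reference trace:
T0 LOAD — after: cnt=5, r=5 — load
T1 LOAD — after: cnt=5, r=5 — load
T0 CAS — after: cnt=6, r=5 — ok
T3 LOAD — after: cnt=6, r=6 — load
T3 CAS — after: cnt=7, r=6 — ok
T1 CAS — after: cnt=7, r=5 — retry
T1 LOAD — after: cnt=7, r=7 — load
T3 LOAD — after: cnt=7, r=7 — load
T1 CAS — after: cnt=8, r=7 — ok
T0 LOAD — after: cnt=8, r=8 — load
T3 CAS — after: cnt=8, r=7 — retry
T0 CAS — after: cnt=9, r=8 — ok
T2 LOAD — after: cnt=9, r=9 — load
T2 CAS — after: cnt=10, r=9 — ok
T0 LOAD — after: cnt=10, r=10 — load
T0 CAS — after: cnt=11, r=10 — ok
Log disagrees first at step 12.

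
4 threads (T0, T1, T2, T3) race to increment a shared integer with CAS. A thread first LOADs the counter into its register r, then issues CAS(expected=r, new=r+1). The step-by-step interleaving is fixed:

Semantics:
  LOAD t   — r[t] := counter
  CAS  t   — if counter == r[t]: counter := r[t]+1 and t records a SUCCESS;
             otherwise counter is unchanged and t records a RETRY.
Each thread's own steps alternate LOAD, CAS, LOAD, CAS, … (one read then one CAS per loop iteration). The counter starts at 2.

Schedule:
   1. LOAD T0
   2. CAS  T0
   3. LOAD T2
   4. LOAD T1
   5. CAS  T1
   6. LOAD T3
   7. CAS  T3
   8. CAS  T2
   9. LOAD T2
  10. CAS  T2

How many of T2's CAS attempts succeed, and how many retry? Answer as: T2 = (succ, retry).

1. LOAD T0 → mem=2 r[T0]=2 [LOAD]
2. CAS T0 → mem=3 r[T0]=2 [OK]
3. LOAD T2 → mem=3 r[T2]=3 [LOAD]
4. LOAD T1 → mem=3 r[T1]=3 [LOAD]
5. CAS T1 → mem=4 r[T1]=3 [OK]
6. LOAD T3 → mem=4 r[T3]=4 [LOAD]
7. CAS T3 → mem=5 r[T3]=4 [OK]
8. CAS T2 → mem=5 r[T2]=3 [RETRY]
9. LOAD T2 → mem=5 r[T2]=5 [LOAD]
10. CAS T2 → mem=6 r[T2]=5 [OK]

T2 = (1, 1)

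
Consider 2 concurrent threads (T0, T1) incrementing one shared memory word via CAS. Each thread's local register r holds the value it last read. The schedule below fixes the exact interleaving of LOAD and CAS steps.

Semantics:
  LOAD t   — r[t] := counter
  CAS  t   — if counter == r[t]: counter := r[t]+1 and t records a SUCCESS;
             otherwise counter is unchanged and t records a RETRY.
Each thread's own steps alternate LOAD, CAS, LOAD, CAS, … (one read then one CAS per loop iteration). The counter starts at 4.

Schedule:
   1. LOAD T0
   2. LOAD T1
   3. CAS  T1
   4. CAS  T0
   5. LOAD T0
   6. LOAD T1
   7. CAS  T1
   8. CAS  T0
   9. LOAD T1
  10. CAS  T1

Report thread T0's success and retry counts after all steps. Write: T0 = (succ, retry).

1. LOAD T0 → mem=4 r[T0]=4 [LOAD]
2. LOAD T1 → mem=4 r[T1]=4 [LOAD]
3. CAS T1 → mem=5 r[T1]=4 [OK]
4. CAS T0 → mem=5 r[T0]=4 [RETRY]
5. LOAD T0 → mem=5 r[T0]=5 [LOAD]
6. LOAD T1 → mem=5 r[T1]=5 [LOAD]
7. CAS T1 → mem=6 r[T1]=5 [OK]
8. CAS T0 → mem=6 r[T0]=5 [RETRY]
9. LOAD T1 → mem=6 r[T1]=6 [LOAD]
10. CAS T1 → mem=7 r[T1]=6 [OK]

T0 = (0, 2)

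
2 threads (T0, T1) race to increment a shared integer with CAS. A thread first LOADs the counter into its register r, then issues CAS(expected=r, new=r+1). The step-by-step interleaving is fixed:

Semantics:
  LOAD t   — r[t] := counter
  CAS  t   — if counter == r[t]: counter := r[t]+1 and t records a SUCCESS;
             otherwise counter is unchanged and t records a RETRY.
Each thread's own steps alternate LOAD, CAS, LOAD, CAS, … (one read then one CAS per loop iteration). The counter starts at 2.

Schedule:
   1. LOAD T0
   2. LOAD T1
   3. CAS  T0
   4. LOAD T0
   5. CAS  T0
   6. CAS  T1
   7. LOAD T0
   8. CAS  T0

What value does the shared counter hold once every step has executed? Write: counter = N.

T0 LOAD — after: cnt=2, r=2 — load
T1 LOAD — after: cnt=2, r=2 — load
T0 CAS — after: cnt=3, r=2 — ok
T0 LOAD — after: cnt=3, r=3 — load
T0 CAS — after: cnt=4, r=3 — ok
T1 CAS — after: cnt=4, r=2 — retry
T0 LOAD — after: cnt=4, r=4 — load
T0 CAS — after: cnt=5, r=4 — ok

counter = 5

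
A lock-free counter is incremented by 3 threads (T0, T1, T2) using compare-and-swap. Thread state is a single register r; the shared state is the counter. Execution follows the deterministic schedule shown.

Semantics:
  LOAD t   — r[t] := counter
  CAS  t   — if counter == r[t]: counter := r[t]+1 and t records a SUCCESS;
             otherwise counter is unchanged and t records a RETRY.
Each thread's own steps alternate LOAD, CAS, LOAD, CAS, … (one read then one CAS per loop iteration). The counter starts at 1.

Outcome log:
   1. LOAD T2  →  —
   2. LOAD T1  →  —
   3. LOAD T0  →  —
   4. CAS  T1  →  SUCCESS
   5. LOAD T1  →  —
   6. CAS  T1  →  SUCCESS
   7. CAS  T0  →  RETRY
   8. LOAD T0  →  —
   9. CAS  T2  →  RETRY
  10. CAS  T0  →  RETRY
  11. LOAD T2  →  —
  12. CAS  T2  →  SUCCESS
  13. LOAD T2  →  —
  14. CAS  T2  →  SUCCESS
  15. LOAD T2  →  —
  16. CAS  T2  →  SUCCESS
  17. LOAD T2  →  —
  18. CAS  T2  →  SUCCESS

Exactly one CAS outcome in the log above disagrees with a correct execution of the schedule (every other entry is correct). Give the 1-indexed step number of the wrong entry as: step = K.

Correct run:
#1 T2 reads 1
#2 T1 reads 1
#3 T0 reads 1
#4 T1 CAS(1→2) writes; counter now 2
#5 T1 reads 2
#6 T1 CAS(2→3) writes; counter now 3
#7 T0 CAS(1→2) fails; counter now 3
#8 T0 reads 3
#9 T2 CAS(1→2) fails; counter now 3
#10 T0 CAS(3→4) writes; counter now 4
#11 T2 reads 4
#12 T2 CAS(4→5) writes; counter now 5
#13 T2 reads 5
#14 T2 CAS(5→6) writes; counter now 6
#15 T2 reads 6
#16 T2 CAS(6→7) writes; counter now 7
#17 T2 reads 7
#18 T2 CAS(7→8) writes; counter now 8
Mismatch at 10.

step = 10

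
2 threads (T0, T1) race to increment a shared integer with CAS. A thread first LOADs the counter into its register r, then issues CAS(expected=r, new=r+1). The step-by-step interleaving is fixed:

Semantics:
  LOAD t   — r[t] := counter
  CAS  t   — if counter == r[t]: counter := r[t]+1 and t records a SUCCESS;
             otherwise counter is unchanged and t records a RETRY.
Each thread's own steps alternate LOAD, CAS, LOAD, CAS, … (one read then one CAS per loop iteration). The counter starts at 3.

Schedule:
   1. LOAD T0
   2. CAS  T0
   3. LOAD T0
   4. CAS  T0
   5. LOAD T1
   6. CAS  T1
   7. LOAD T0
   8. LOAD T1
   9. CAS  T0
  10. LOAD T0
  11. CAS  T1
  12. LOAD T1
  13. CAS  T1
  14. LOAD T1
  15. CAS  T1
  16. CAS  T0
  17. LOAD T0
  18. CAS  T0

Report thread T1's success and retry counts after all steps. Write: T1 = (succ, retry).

step 1: T0 LOAD ⇒ load; ctr=3 reg=3
step 2: T0 CAS ⇒ ok; ctr=4 reg=3
step 3: T0 LOAD ⇒ load; ctr=4 reg=4
step 4: T0 CAS ⇒ ok; ctr=5 reg=4
step 5: T1 LOAD ⇒ load; ctr=5 reg=5
step 6: T1 CAS ⇒ ok; ctr=6 reg=5
step 7: T0 LOAD ⇒ load; ctr=6 reg=6
step 8: T1 LOAD ⇒ load; ctr=6 reg=6
step 9: T0 CAS ⇒ ok; ctr=7 reg=6
step 10: T0 LOAD ⇒ load; ctr=7 reg=7
step 11: T1 CAS ⇒ retry; ctr=7 reg=6
step 12: T1 LOAD ⇒ load; ctr=7 reg=7
step 13: T1 CAS ⇒ ok; ctr=8 reg=7
step 14: T1 LOAD ⇒ load; ctr=8 reg=8
step 15: T1 CAS ⇒ ok; ctr=9 reg=8
step 16: T0 CAS ⇒ retry; ctr=9 reg=7
step 17: T0 LOAD ⇒ load; ctr=9 reg=9
step 18: T0 CAS ⇒ ok; ctr=10 reg=9

T1 = (3, 1)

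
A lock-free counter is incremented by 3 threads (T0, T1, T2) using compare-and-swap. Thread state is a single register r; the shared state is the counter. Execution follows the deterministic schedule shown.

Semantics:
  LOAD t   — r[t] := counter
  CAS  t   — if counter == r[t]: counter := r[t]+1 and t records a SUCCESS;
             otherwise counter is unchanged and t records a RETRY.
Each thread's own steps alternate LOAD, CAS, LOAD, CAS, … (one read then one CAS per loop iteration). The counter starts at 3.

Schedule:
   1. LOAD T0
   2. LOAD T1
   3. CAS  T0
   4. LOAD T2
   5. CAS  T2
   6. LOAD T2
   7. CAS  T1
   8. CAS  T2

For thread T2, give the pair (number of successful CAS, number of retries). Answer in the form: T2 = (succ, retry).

#1 T0 reads 3
#2 T1 reads 3
#3 T0 CAS(3→4) writes; counter now 4
#4 T2 reads 4
#5 T2 CAS(4→5) writes; counter now 5
#6 T2 reads 5
#7 T1 CAS(3→4) fails; counter now 5
#8 T2 CAS(5→6) writes; counter now 6

T2 = (2, 0)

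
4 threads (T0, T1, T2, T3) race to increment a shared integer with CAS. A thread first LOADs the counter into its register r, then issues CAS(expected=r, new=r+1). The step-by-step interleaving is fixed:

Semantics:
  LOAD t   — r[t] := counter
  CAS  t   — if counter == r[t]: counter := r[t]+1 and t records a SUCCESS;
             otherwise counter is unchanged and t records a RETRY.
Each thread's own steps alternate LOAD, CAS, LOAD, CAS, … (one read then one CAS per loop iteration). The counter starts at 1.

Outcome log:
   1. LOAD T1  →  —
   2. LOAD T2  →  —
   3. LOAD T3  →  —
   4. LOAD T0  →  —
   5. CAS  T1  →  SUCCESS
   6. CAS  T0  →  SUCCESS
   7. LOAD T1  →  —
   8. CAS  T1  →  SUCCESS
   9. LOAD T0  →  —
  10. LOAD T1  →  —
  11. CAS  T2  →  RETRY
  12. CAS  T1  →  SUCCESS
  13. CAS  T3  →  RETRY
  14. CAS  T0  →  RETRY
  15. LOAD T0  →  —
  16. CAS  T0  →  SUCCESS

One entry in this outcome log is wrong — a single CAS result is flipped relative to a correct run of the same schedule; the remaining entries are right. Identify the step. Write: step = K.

Re-executing:
   1) LOAD T1:  M=1  r_T1=1
   2) LOAD T2:  M=1  r_T2=1
   3) LOAD T3:  M=1  r_T3=1
   4) LOAD T0:  M=1  r_T0=1
   5) CAS  T1:  M=2  r_T1=1 ✓
   6) CAS  T0:  M=2  r_T0=1 ✗
   7) LOAD T1:  M=2  r_T1=2
   8) CAS  T1:  M=3  r_T1=2 ✓
   9) LOAD T0:  M=3  r_T0=3
  10) LOAD T1:  M=3  r_T1=3
  11) CAS  T2:  M=3  r_T2=1 ✗
  12) CAS  T1:  M=4  r_T1=3 ✓
  13) CAS  T3:  M=4  r_T3=1 ✗
  14) CAS  T0:  M=4  r_T0=3 ✗
  15) LOAD T0:  M=4  r_T0=4
  16) CAS  T0:  M=5  r_T0=4 ✓
Log disagrees first at step 6.

step = 6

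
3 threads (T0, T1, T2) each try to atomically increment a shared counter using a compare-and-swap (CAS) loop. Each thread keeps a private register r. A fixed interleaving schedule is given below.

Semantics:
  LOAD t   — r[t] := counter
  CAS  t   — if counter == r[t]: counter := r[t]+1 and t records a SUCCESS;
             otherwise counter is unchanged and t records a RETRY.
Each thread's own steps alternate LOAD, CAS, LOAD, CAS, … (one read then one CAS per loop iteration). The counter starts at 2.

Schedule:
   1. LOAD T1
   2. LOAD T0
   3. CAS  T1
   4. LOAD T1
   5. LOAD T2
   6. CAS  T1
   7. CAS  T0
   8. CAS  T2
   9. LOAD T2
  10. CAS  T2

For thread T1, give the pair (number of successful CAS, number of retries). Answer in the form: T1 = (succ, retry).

   1) LOAD T1:  M=2  r_T1=2
   2) LOAD T0:  M=2  r_T0=2
   3) CAS  T1:  M=3  r_T1=2 ✓
   4) LOAD T1:  M=3  r_T1=3
   5) LOAD T2:  M=3  r_T2=3
   6) CAS  T1:  M=4  r_T1=3 ✓
   7) CAS  T0:  M=4  r_T0=2 ✗
   8) CAS  T2:  M=4  r_T2=3 ✗
   9) LOAD T2:  M=4  r_T2=4
  10) CAS  T2:  M=5  r_T2=4 ✓

T1 = (2, 0)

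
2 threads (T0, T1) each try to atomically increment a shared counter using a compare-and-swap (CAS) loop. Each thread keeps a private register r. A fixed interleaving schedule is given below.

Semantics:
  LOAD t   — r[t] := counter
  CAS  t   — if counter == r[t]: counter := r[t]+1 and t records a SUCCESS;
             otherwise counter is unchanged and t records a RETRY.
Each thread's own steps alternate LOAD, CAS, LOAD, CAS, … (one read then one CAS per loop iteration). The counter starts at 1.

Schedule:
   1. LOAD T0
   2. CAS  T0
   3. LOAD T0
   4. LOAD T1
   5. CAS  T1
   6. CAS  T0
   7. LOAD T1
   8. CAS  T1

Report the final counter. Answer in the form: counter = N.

counter = 4

   1) LOAD T0:  M=1  r_T0=1
   2) CAS  T0:  M=2  r_T0=1 ✓
   3) LOAD T0:  M=2  r_T0=2
   4) LOAD T1:  M=2  r_T1=2
   5) CAS  T1:  M=3  r_T1=2 ✓
   6) CAS  T0:  M=3  r_T0=2 ✗
   7) LOAD T1:  M=3  r_T1=3
   8) CAS  T1:  M=4  r_T1=3 ✓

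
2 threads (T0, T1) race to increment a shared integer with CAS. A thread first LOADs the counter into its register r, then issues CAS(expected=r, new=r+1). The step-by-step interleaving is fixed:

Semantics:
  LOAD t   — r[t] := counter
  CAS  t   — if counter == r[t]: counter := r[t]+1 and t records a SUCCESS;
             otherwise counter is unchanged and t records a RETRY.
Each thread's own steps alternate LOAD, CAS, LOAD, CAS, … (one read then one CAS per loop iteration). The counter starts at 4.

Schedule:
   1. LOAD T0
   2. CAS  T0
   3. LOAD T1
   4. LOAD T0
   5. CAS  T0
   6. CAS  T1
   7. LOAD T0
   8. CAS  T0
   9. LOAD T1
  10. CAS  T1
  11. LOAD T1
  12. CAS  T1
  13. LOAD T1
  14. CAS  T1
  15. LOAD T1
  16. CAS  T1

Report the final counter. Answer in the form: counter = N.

counter = 11

T0 LOAD — after: cnt=4, r=4 — load
T0 CAS — after: cnt=5, r=4 — ok
T1 LOAD — after: cnt=5, r=5 — load
T0 LOAD — after: cnt=5, r=5 — load
T0 CAS — after: cnt=6, r=5 — ok
T1 CAS — after: cnt=6, r=5 — retry
T0 LOAD — after: cnt=6, r=6 — load
T0 CAS — after: cnt=7, r=6 — ok
T1 LOAD — after: cnt=7, r=7 — load
T1 CAS — after: cnt=8, r=7 — ok
T1 LOAD — after: cnt=8, r=8 — load
T1 CAS — after: cnt=9, r=8 — ok
T1 LOAD — after: cnt=9, r=9 — load
T1 CAS — after: cnt=10, r=9 — ok
T1 LOAD — after: cnt=10, r=10 — load
T1 CAS — after: cnt=11, r=10 — ok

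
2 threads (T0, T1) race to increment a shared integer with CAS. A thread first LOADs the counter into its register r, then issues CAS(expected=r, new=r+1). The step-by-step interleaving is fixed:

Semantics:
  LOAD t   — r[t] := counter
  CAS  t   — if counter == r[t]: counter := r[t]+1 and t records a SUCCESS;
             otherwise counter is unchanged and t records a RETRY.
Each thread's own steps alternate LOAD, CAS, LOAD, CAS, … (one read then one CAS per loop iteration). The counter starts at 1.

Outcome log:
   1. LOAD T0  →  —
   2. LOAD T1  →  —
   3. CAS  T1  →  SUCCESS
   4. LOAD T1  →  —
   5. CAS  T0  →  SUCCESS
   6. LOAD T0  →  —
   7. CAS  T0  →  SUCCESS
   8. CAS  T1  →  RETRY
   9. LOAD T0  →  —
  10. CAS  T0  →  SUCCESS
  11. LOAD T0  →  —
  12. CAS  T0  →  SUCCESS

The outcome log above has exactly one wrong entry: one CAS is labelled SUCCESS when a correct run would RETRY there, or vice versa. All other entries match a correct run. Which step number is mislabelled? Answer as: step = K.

step = 5

Correct run:
step 1: T0 LOAD ⇒ load; ctr=1 reg=1
step 2: T1 LOAD ⇒ load; ctr=1 reg=1
step 3: T1 CAS ⇒ ok; ctr=2 reg=1
step 4: T1 LOAD ⇒ load; ctr=2 reg=2
step 5: T0 CAS ⇒ retry; ctr=2 reg=1
step 6: T0 LOAD ⇒ load; ctr=2 reg=2
step 7: T0 CAS ⇒ ok; ctr=3 reg=2
step 8: T1 CAS ⇒ retry; ctr=3 reg=2
step 9: T0 LOAD ⇒ load; ctr=3 reg=3
step 10: T0 CAS ⇒ ok; ctr=4 reg=3
step 11: T0 LOAD ⇒ load; ctr=4 reg=4
step 12: T0 CAS ⇒ ok; ctr=5 reg=4
Mismatch at 5.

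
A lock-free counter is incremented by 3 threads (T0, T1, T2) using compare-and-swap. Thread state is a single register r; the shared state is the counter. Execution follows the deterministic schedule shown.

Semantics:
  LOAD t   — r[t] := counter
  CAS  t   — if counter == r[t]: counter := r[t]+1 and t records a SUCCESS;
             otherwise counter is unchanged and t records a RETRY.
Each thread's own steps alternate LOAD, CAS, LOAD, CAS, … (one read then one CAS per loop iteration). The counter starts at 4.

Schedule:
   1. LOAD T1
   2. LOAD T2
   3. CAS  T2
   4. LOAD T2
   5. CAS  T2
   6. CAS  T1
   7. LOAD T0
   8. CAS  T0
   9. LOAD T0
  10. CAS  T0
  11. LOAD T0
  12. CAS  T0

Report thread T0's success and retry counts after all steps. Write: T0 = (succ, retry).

[1] T1.load  rd  (counter 4, T1.r 4)
[2] T2.load  rd  (counter 4, T2.r 4)
[3] T2.cas  hit  (counter 5, T2.r 4)
[4] T2.load  rd  (counter 5, T2.r 5)
[5] T2.cas  hit  (counter 6, T2.r 5)
[6] T1.cas  miss  (counter 6, T1.r 4)
[7] T0.load  rd  (counter 6, T0.r 6)
[8] T0.cas  hit  (counter 7, T0.r 6)
[9] T0.load  rd  (counter 7, T0.r 7)
[10] T0.cas  hit  (counter 8, T0.r 7)
[11] T0.load  rd  (counter 8, T0.r 8)
[12] T0.cas  hit  (counter 9, T0.r 8)

T0 = (3, 0)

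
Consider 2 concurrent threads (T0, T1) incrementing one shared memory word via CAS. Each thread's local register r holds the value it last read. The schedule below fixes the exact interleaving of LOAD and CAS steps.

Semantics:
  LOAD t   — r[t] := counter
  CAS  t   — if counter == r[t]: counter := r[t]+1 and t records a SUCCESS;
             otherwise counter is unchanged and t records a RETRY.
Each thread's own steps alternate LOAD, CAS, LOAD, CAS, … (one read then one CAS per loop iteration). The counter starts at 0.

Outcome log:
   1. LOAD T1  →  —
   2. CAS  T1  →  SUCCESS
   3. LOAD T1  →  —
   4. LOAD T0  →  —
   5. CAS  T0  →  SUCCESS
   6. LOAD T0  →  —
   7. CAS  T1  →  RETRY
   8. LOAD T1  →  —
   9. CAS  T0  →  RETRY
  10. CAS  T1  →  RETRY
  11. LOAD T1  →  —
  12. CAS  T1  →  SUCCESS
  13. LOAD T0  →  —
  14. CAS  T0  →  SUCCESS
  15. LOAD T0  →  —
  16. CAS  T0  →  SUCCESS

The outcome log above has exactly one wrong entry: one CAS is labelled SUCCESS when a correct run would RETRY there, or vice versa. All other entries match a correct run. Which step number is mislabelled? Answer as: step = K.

Reference trace:
   1) LOAD T1:  M=0  r_T1=0
   2) CAS  T1:  M=1  r_T1=0 ✓
   3) LOAD T1:  M=1  r_T1=1
   4) LOAD T0:  M=1  r_T0=1
   5) CAS  T0:  M=2  r_T0=1 ✓
   6) LOAD T0:  M=2  r_T0=2
   7) CAS  T1:  M=2  r_T1=1 ✗
   8) LOAD T1:  M=2  r_T1=2
   9) CAS  T0:  M=3  r_T0=2 ✓
  10) CAS  T1:  M=3  r_T1=2 ✗
  11) LOAD T1:  M=3  r_T1=3
  12) CAS  T1:  M=4  r_T1=3 ✓
  13) LOAD T0:  M=4  r_T0=4
  14) CAS  T0:  M=5  r_T0=4 ✓
  15) LOAD T0:  M=5  r_T0=5
  16) CAS  T0:  M=6  r_T0=5 ✓
Log disagrees first at step 9.

step = 9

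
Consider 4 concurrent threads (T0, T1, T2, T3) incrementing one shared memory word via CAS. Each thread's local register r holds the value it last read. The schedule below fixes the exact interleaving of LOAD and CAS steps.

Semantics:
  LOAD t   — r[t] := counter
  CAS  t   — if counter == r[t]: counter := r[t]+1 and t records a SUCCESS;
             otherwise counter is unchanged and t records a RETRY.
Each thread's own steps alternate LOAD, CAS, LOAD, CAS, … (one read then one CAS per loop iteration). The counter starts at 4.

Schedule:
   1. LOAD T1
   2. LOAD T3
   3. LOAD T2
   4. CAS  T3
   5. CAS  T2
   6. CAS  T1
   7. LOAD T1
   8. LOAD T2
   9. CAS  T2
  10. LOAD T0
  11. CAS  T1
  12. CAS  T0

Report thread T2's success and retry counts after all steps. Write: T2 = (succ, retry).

T1 LOAD — after: cnt=4, r=4 — load
T3 LOAD — after: cnt=4, r=4 — load
T2 LOAD — after: cnt=4, r=4 — load
T3 CAS — after: cnt=5, r=4 — ok
T2 CAS — after: cnt=5, r=4 — retry
T1 CAS — after: cnt=5, r=4 — retry
T1 LOAD — after: cnt=5, r=5 — load
T2 LOAD — after: cnt=5, r=5 — load
T2 CAS — after: cnt=6, r=5 — ok
T0 LOAD — after: cnt=6, r=6 — load
T1 CAS — after: cnt=6, r=5 — retry
T0 CAS — after: cnt=7, r=6 — ok

T2 = (1, 1)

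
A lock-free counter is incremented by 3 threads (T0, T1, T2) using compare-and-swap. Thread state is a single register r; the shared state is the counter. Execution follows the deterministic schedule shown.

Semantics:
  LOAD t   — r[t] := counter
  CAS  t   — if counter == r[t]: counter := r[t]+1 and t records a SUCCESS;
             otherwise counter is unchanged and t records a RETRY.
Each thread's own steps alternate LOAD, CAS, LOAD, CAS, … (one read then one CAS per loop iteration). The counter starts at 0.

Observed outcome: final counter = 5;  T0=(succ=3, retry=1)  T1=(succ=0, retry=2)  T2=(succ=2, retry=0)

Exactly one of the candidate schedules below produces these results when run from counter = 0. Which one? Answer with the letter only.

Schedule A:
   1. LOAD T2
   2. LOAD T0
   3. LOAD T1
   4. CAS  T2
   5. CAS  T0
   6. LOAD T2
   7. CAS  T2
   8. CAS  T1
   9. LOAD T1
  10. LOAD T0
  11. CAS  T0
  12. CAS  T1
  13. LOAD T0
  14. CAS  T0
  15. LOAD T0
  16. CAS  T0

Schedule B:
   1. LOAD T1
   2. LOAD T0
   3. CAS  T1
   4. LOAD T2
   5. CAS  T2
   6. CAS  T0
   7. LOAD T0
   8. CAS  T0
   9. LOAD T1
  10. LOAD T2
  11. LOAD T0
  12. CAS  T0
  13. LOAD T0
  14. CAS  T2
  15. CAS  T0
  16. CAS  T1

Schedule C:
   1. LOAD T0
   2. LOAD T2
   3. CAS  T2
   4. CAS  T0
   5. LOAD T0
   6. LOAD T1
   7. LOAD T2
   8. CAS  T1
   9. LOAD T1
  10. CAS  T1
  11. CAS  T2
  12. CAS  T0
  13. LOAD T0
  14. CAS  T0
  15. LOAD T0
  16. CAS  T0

A

Simulating candidate A:
[1] T2.load  rd  (counter 0, T2.r 0)
[2] T0.load  rd  (counter 0, T0.r 0)
[3] T1.load  rd  (counter 0, T1.r 0)
[4] T2.cas  hit  (counter 1, T2.r 0)
[5] T0.cas  miss  (counter 1, T0.r 0)
[6] T2.load  rd  (counter 1, T2.r 1)
[7] T2.cas  hit  (counter 2, T2.r 1)
[8] T1.cas  miss  (counter 2, T1.r 0)
[9] T1.load  rd  (counter 2, T1.r 2)
[10] T0.load  rd  (counter 2, T0.r 2)
[11] T0.cas  hit  (counter 3, T0.r 2)
[12] T1.cas  miss  (counter 3, T1.r 2)
[13] T0.load  rd  (counter 3, T0.r 3)
[14] T0.cas  hit  (counter 4, T0.r 3)
[15] T0.load  rd  (counter 4, T0.r 4)
[16] T0.cas  hit  (counter 5, T0.r 4)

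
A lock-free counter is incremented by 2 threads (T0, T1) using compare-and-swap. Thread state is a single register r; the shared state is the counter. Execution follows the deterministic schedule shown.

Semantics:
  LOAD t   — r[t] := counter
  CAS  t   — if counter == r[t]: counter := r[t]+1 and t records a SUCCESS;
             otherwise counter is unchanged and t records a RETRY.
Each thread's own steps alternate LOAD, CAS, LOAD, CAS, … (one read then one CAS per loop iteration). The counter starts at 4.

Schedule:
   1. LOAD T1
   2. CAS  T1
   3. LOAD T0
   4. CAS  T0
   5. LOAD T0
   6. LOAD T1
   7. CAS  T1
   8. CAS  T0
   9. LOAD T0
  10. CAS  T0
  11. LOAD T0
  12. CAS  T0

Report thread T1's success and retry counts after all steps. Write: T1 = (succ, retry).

T1 = (2, 0)

1. LOAD T1 → mem=4 r[T1]=4 [LOAD]
2. CAS T1 → mem=5 r[T1]=4 [OK]
3. LOAD T0 → mem=5 r[T0]=5 [LOAD]
4. CAS T0 → mem=6 r[T0]=5 [OK]
5. LOAD T0 → mem=6 r[T0]=6 [LOAD]
6. LOAD T1 → mem=6 r[T1]=6 [LOAD]
7. CAS T1 → mem=7 r[T1]=6 [OK]
8. CAS T0 → mem=7 r[T0]=6 [RETRY]
9. LOAD T0 → mem=7 r[T0]=7 [LOAD]
10. CAS T0 → mem=8 r[T0]=7 [OK]
11. LOAD T0 → mem=8 r[T0]=8 [LOAD]
12. CAS T0 → mem=9 r[T0]=8 [OK]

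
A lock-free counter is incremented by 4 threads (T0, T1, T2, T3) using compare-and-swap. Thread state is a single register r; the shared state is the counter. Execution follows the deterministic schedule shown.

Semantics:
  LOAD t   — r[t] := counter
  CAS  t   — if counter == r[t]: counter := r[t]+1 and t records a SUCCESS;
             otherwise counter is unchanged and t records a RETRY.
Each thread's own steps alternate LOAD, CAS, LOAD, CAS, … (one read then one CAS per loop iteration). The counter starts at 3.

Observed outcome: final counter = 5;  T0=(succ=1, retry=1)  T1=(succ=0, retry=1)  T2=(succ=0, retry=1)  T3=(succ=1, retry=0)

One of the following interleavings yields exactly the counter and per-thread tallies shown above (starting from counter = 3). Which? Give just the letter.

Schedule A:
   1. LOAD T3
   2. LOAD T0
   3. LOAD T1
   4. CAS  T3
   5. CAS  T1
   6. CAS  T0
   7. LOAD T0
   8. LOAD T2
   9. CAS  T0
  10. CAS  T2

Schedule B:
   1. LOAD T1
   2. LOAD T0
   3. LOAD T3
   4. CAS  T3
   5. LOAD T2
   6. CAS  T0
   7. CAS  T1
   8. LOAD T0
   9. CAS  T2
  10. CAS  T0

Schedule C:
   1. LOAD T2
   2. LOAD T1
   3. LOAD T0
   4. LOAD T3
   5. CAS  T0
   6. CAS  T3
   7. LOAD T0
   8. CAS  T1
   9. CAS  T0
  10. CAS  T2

A

Tracing schedule A:
T3 LOAD — after: cnt=3, r=3 — load
T0 LOAD — after: cnt=3, r=3 — load
T1 LOAD — after: cnt=3, r=3 — load
T3 CAS — after: cnt=4, r=3 — ok
T1 CAS — after: cnt=4, r=3 — retry
T0 CAS — after: cnt=4, r=3 — retry
T0 LOAD — after: cnt=4, r=4 — load
T2 LOAD — after: cnt=4, r=4 — load
T0 CAS — after: cnt=5, r=4 — ok
T2 CAS — after: cnt=5, r=4 — retry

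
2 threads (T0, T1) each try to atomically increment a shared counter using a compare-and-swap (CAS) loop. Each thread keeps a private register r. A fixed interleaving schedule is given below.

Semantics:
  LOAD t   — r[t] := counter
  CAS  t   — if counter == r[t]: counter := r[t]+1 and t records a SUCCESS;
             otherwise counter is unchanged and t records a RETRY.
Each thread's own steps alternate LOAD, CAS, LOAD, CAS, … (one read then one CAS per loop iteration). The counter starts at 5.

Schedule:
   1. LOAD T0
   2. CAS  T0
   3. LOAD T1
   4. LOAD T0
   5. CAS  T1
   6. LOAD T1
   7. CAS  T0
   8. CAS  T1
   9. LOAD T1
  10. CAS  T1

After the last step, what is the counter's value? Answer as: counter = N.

counter = 9

T0 LOAD — after: cnt=5, r=5 — load
T0 CAS — after: cnt=6, r=5 — ok
T1 LOAD — after: cnt=6, r=6 — load
T0 LOAD — after: cnt=6, r=6 — load
T1 CAS — after: cnt=7, r=6 — ok
T1 LOAD — after: cnt=7, r=7 — load
T0 CAS — after: cnt=7, r=6 — retry
T1 CAS — after: cnt=8, r=7 — ok
T1 LOAD — after: cnt=8, r=8 — load
T1 CAS — after: cnt=9, r=8 — ok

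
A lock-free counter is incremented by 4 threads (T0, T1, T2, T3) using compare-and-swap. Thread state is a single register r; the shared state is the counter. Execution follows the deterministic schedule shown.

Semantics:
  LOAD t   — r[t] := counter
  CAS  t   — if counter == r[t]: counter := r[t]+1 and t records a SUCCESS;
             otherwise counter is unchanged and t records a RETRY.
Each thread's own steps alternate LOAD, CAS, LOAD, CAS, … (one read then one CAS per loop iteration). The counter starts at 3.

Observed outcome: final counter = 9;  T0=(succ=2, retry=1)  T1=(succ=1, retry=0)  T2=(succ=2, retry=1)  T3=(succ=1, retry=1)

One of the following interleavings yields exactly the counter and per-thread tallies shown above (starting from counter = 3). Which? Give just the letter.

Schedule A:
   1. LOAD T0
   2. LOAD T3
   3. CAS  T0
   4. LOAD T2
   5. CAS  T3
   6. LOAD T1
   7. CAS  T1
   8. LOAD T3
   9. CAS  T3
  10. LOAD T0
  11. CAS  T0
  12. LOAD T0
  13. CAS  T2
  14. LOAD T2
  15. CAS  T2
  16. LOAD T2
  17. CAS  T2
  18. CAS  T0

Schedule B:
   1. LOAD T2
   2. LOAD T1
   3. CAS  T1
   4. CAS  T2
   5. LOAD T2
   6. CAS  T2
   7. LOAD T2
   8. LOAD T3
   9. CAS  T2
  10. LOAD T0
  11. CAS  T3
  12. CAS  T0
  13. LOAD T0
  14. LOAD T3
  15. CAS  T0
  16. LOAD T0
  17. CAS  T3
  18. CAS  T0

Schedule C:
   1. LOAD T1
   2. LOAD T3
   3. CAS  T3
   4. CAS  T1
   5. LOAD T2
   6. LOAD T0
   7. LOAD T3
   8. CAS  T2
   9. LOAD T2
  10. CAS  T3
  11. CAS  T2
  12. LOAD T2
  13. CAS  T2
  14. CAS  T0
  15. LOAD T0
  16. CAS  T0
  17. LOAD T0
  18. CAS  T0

Tracing schedule A:
   1) LOAD T0:  M=3  r_T0=3
   2) LOAD T3:  M=3  r_T3=3
   3) CAS  T0:  M=4  r_T0=3 ✓
   4) LOAD T2:  M=4  r_T2=4
   5) CAS  T3:  M=4  r_T3=3 ✗
   6) LOAD T1:  M=4  r_T1=4
   7) CAS  T1:  M=5  r_T1=4 ✓
   8) LOAD T3:  M=5  r_T3=5
   9) CAS  T3:  M=6  r_T3=5 ✓
  10) LOAD T0:  M=6  r_T0=6
  11) CAS  T0:  M=7  r_T0=6 ✓
  12) LOAD T0:  M=7  r_T0=7
  13) CAS  T2:  M=7  r_T2=4 ✗
  14) LOAD T2:  M=7  r_T2=7
  15) CAS  T2:  M=8  r_T2=7 ✓
  16) LOAD T2:  M=8  r_T2=8
  17) CAS  T2:  M=9  r_T2=8 ✓
  18) CAS  T0:  M=9  r_T0=7 ✗

A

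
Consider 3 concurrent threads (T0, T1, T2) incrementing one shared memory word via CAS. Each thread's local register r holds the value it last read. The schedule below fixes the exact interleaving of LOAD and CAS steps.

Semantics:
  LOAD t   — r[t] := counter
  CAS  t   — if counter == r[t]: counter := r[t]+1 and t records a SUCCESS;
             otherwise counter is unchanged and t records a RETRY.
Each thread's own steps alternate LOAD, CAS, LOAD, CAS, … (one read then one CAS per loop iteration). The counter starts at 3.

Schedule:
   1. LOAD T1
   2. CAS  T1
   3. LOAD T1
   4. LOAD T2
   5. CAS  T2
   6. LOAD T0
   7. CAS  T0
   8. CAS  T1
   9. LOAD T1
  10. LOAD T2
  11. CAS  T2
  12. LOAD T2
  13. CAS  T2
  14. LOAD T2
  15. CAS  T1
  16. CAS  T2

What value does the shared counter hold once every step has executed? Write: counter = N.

[1] T1.load  rd  (counter 3, T1.r 3)
[2] T1.cas  hit  (counter 4, T1.r 3)
[3] T1.load  rd  (counter 4, T1.r 4)
[4] T2.load  rd  (counter 4, T2.r 4)
[5] T2.cas  hit  (counter 5, T2.r 4)
[6] T0.load  rd  (counter 5, T0.r 5)
[7] T0.cas  hit  (counter 6, T0.r 5)
[8] T1.cas  miss  (counter 6, T1.r 4)
[9] T1.load  rd  (counter 6, T1.r 6)
[10] T2.load  rd  (counter 6, T2.r 6)
[11] T2.cas  hit  (counter 7, T2.r 6)
[12] T2.load  rd  (counter 7, T2.r 7)
[13] T2.cas  hit  (counter 8, T2.r 7)
[14] T2.load  rd  (counter 8, T2.r 8)
[15] T1.cas  miss  (counter 8, T1.r 6)
[16] T2.cas  hit  (counter 9, T2.r 8)

counter = 9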